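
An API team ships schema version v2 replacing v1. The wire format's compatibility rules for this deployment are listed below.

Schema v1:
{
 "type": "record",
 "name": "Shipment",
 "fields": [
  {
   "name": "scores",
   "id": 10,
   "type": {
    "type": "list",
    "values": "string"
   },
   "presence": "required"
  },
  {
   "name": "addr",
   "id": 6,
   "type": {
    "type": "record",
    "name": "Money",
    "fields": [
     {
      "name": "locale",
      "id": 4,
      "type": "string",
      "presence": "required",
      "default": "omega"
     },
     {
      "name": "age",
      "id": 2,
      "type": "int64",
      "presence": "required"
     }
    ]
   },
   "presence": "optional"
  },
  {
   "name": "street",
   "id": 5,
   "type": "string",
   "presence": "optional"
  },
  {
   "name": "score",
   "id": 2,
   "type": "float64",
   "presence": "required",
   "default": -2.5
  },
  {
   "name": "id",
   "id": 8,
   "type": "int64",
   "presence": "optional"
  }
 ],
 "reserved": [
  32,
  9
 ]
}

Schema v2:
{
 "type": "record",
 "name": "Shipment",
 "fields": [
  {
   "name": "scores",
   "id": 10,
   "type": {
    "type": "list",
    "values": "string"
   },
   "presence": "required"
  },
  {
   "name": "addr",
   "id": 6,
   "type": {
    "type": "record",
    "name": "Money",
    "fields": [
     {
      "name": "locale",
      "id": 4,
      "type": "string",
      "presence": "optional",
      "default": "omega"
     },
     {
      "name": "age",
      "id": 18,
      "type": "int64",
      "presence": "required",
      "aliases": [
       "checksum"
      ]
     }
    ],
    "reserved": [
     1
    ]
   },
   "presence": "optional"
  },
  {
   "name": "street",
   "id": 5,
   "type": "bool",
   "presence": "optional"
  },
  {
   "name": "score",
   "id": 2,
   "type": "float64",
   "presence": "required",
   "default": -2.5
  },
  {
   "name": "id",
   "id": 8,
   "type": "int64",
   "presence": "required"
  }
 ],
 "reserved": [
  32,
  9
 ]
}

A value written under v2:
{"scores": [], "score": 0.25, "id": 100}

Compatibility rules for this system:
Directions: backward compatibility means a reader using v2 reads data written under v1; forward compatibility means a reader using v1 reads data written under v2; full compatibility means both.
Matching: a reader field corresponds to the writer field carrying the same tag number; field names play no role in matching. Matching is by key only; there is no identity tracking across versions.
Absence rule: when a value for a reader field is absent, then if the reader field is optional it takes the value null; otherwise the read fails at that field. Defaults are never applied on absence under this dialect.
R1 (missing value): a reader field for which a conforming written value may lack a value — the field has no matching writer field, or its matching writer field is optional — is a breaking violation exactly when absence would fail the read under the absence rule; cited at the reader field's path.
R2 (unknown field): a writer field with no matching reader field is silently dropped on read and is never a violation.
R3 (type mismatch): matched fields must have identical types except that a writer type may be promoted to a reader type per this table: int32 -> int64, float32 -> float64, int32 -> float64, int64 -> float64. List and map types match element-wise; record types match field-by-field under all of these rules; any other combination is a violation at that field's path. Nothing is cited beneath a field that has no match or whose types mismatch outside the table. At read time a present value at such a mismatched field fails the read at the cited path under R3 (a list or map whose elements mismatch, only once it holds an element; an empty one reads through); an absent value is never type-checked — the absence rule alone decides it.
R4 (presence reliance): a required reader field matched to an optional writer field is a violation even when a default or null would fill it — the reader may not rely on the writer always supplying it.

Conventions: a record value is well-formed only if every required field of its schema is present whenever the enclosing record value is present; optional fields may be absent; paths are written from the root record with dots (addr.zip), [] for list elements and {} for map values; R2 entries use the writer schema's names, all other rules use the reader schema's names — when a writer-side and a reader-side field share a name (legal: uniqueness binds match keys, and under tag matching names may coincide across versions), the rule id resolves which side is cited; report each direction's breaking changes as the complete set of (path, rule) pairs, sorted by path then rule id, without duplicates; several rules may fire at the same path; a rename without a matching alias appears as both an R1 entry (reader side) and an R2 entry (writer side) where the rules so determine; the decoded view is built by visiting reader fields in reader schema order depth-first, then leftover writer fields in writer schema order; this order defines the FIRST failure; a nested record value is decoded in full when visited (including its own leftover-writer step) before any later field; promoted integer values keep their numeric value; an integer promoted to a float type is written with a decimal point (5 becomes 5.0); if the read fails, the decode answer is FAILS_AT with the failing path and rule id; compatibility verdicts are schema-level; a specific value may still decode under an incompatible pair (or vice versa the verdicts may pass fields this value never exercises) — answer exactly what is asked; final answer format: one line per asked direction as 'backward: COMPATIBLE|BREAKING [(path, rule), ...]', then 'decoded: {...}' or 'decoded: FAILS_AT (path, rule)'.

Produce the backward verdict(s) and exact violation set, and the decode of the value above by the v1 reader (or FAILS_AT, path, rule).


in Shipment below, arrows point writer -> reader
backward analysis of Shipment with v2 as reader and v1 as writer:
  scores: list<string> -> list<string>, writer required; from scores
  addr: Money -> Money, writer optional; from addr
  street: string -> bool, writer optional; from street
  score: float64 -> float64, writer required; from score
  id: int64 -> int64, writer optional; from id
  addr.locale: string -> string, writer required; from addr.locale
  addr.age: no writer match
  leftover writer field: addr.age
  violation R1 at addr.age
  violation R1 at id
  violation R4 at id
  violation R3 at street
  backward on Shipment therefore BREAKING (4)
decoding the Shipment value with the v1 reader:
  scores := []
  addr := null (not supplied -> null)
  street := null (not supplied -> null)
  score := 0.25
  id := 100
  => decoded: {"scores": [], "addr": null, "street": null, "score": 0.25, "id": 100}
the other Shipment changes do not affect what is asked:
  field locale in record Money: required changed to optional -> affects forward compatibility only, which is not asked

backward: BREAKING [(addr.age, R1), (id, R1), (id, R4), (street, R3)]; decoded: {"scores": [], "addr": null, "street": null, "score": 0.25, "id": 100}


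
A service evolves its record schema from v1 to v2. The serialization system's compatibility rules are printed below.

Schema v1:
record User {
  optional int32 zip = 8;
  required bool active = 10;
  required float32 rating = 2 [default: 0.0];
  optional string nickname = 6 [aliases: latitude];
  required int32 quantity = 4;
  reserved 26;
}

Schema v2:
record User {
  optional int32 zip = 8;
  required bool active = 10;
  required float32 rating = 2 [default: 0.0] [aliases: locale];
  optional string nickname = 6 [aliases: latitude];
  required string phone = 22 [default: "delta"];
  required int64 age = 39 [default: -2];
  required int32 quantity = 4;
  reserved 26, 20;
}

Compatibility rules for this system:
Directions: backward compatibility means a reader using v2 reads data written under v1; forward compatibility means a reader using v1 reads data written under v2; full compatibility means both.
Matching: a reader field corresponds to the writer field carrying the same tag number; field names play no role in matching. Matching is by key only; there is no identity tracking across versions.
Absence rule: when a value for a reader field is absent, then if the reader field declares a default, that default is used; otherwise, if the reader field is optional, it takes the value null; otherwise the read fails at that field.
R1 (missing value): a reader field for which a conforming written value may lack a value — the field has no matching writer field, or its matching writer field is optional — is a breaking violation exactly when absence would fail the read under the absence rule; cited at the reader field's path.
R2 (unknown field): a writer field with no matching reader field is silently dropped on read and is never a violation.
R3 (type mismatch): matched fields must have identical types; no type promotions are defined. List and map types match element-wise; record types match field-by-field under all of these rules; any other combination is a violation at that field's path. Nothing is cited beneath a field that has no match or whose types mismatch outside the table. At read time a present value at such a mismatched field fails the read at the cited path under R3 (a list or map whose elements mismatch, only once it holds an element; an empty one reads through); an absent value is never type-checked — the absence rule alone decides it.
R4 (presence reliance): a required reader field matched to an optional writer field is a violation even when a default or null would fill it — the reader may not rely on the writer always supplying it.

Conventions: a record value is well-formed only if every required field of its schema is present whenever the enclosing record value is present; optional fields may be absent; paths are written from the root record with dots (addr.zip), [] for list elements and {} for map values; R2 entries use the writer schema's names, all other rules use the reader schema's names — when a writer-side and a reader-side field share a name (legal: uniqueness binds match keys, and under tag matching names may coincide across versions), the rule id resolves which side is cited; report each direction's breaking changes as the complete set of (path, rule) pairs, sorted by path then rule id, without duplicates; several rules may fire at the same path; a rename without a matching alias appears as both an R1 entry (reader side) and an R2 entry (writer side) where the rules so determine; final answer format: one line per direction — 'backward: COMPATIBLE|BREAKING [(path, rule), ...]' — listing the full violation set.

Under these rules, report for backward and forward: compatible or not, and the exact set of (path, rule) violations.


arrows below run writer -> reader for User
backward for User (reader v2, writer v1):
  zip: paired with writer zip (int32 -> int32; writer optional)
  active: paired with writer active (bool -> bool; writer required)
  rating: paired with writer rating (float32 -> float32; writer required)
  nickname: paired with writer nickname (string -> string; writer optional)
  phone has no writer counterpart
  age has no writer counterpart
  quantity: paired with writer quantity (int32 -> int32; writer required)
  => backward verdict for User: COMPATIBLE, no violations
forward for User (reader v1, writer v2):
  zip: paired with writer zip (int32 -> int32; writer optional)
  active: paired with writer active (bool -> bool; writer required)
  rating: paired with writer rating (float32 -> float32; writer required)
  nickname: paired with writer nickname (string -> string; writer optional)
  quantity: paired with writer quantity (int32 -> int32; writer required)
  writer phone: unknown to reader
  writer age: unknown to reader
  => forward verdict for User: COMPATIBLE, no violations

backward: COMPATIBLE []; forward: COMPATIBLE []


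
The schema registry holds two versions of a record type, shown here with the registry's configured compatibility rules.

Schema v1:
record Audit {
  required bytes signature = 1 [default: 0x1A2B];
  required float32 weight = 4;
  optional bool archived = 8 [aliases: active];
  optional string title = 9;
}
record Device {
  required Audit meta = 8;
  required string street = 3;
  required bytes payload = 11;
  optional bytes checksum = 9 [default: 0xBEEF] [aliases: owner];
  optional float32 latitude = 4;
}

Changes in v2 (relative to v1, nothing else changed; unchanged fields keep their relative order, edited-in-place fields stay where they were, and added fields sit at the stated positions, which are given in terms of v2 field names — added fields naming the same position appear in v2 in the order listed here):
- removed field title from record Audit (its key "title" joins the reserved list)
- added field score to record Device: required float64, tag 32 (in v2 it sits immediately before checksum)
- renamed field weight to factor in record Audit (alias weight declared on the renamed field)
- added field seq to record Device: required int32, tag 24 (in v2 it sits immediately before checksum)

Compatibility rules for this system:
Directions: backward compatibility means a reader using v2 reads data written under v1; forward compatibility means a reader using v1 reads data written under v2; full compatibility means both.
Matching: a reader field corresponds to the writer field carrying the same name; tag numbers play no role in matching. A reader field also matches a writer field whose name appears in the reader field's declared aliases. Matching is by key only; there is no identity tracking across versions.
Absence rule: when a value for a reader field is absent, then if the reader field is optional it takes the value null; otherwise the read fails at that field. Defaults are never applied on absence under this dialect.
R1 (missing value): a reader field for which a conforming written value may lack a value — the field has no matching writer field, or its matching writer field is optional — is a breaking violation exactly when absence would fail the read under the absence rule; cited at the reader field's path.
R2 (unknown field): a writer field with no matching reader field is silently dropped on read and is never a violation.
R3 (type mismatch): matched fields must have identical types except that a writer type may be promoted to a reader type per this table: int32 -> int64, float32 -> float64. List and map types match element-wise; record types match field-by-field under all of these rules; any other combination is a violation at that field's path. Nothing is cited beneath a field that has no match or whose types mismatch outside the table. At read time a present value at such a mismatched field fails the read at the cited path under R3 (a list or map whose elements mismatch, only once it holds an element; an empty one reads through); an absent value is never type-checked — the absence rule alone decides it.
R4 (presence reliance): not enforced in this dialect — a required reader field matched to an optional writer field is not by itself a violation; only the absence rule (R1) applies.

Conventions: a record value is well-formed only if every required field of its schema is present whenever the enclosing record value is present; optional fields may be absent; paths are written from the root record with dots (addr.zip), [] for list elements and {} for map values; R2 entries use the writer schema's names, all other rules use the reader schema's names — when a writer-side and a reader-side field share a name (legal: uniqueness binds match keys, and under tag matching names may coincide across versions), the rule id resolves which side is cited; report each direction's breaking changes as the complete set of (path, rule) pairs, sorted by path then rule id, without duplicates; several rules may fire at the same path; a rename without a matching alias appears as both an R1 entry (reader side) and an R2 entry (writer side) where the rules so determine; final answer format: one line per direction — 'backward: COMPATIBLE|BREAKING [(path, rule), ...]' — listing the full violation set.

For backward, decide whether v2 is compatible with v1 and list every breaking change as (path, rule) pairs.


backward: BREAKING [(score, R1), (seq, R1)]

each type pair in Device: writer, then reader
checking backward for Device: reader v2 against writer v1:
  Audit -> Audit, writer required: meta aligns to meta
  string -> string, writer required: street aligns to street
  bytes -> bytes, writer required: payload aligns to payload
  no writer field matches reader score
  no writer field matches reader seq
  bytes -> bytes, writer optional: checksum aligns to checksum
  float32 -> float32, writer optional: latitude aligns to latitude
  bytes -> bytes, writer required: meta.signature aligns to meta.signature
  float32 -> float32, writer required: meta.factor aligns to meta.weight
  bool -> bool, writer optional: meta.archived aligns to meta.archived
  leftover writer field: meta.title
  rule R1 violated at score
  rule R1 violated at seq
  => 2 violation(s): backward is BREAKING for Device
remaining Device differences; none change what is asked:
  removed field title from record Audit (its key "title" joins the reserved list) -> no rule fires on it in Device's dialect; the asked verdict holds
  renamed field weight to factor in record Audit (alias weight declared on the renamed field) -> affects forward compatibility only, which is not asked


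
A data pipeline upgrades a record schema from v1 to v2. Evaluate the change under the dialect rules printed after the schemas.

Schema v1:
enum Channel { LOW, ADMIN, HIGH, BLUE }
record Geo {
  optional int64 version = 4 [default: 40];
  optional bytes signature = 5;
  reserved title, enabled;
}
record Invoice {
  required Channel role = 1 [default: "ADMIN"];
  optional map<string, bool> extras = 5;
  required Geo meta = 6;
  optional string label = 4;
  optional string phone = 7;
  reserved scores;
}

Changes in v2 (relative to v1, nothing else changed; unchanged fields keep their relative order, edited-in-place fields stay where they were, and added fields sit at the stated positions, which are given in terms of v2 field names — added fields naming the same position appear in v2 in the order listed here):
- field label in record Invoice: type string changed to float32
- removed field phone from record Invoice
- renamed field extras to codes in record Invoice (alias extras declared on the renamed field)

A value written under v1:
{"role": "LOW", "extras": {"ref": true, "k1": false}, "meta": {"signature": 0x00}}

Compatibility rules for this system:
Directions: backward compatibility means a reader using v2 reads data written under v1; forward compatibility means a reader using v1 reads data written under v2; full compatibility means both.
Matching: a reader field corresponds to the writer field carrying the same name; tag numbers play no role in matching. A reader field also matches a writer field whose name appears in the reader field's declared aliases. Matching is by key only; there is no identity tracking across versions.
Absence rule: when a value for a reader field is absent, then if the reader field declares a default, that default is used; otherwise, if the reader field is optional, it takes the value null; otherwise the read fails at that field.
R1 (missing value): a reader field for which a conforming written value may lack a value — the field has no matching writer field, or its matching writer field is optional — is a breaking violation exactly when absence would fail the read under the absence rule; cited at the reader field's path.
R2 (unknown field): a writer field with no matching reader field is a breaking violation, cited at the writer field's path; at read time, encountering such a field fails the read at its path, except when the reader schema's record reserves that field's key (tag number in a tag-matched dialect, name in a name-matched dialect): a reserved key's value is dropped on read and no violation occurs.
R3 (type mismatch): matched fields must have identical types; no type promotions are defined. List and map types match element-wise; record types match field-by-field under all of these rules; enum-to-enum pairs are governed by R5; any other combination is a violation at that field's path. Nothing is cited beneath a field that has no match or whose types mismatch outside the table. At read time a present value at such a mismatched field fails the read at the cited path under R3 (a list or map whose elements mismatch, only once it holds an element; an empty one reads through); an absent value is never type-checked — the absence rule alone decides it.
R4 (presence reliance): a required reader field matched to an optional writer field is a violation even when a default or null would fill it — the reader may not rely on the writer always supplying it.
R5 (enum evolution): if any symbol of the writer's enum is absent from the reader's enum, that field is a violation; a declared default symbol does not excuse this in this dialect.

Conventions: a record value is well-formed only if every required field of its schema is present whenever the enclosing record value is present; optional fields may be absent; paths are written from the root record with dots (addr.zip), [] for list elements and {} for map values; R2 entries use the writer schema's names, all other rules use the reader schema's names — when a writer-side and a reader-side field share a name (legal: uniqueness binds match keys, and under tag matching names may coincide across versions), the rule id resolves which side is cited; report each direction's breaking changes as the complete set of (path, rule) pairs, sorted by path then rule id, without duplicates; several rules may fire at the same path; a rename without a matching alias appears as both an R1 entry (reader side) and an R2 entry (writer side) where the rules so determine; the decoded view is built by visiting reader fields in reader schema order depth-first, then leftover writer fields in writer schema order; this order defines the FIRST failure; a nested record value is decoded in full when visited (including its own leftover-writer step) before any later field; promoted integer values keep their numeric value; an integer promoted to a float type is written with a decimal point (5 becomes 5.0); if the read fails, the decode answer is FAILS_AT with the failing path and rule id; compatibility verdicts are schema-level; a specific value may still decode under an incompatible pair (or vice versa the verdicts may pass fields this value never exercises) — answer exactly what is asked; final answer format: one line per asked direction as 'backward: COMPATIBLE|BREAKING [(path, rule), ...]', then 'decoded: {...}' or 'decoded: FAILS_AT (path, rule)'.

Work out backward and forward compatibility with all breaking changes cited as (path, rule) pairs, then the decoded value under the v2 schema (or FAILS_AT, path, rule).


backward: BREAKING [(label, R3), (phone, R2)]; forward: BREAKING [(codes, R2), (label, R3)]; decoded: {"role": "LOW", "codes": {"ref": true, "k1": false}, "meta": {"version": 40, "signature": 0x00}, "label": null}

in Invoice below, arrows point writer -> reader
backward for Invoice (reader v2, writer v1):
  role: Channel -> Channel, writer required; from role
  codes: map<string, bool> -> map<string, bool>, writer optional; from extras
  meta: Geo -> Geo, writer required; from meta
  label: string -> float32, writer optional; from label
  writer field phone has no reader counterpart
  meta.version: int64 -> int64, writer optional; from meta.version
  meta.signature: bytes -> bytes, writer optional; from meta.signature
  breaking: (label, R3)
  breaking: (phone, R2)
  backward on Invoice therefore BREAKING (2)
forward for Invoice (reader v1, writer v2):
  role: Channel -> Channel, writer required; from role
  extras: no writer-side match
  meta: Geo -> Geo, writer required; from meta
  label: float32 -> string, writer optional; from label
  phone: no writer-side match
  writer field codes has no reader counterpart
  meta.version: int64 -> int64, writer optional; from meta.version
  meta.signature: bytes -> bytes, writer optional; from meta.signature
  breaking: (codes, R2)
  breaking: (label, R3)
  forward on Invoice therefore BREAKING (2)
decode (reader v2):
  role := "LOW"
  codes := {"ref": true, "k1": false} (from writer extras)
  meta.version := 40 (missing; default applied)
  meta.signature := 0x00
  label := null (missing; optional => null)
  => decoded: {"role": "LOW", "codes": {"ref": true, "k1": false}, "meta": {"version": 40, "signature": 0x00}, "label": null}


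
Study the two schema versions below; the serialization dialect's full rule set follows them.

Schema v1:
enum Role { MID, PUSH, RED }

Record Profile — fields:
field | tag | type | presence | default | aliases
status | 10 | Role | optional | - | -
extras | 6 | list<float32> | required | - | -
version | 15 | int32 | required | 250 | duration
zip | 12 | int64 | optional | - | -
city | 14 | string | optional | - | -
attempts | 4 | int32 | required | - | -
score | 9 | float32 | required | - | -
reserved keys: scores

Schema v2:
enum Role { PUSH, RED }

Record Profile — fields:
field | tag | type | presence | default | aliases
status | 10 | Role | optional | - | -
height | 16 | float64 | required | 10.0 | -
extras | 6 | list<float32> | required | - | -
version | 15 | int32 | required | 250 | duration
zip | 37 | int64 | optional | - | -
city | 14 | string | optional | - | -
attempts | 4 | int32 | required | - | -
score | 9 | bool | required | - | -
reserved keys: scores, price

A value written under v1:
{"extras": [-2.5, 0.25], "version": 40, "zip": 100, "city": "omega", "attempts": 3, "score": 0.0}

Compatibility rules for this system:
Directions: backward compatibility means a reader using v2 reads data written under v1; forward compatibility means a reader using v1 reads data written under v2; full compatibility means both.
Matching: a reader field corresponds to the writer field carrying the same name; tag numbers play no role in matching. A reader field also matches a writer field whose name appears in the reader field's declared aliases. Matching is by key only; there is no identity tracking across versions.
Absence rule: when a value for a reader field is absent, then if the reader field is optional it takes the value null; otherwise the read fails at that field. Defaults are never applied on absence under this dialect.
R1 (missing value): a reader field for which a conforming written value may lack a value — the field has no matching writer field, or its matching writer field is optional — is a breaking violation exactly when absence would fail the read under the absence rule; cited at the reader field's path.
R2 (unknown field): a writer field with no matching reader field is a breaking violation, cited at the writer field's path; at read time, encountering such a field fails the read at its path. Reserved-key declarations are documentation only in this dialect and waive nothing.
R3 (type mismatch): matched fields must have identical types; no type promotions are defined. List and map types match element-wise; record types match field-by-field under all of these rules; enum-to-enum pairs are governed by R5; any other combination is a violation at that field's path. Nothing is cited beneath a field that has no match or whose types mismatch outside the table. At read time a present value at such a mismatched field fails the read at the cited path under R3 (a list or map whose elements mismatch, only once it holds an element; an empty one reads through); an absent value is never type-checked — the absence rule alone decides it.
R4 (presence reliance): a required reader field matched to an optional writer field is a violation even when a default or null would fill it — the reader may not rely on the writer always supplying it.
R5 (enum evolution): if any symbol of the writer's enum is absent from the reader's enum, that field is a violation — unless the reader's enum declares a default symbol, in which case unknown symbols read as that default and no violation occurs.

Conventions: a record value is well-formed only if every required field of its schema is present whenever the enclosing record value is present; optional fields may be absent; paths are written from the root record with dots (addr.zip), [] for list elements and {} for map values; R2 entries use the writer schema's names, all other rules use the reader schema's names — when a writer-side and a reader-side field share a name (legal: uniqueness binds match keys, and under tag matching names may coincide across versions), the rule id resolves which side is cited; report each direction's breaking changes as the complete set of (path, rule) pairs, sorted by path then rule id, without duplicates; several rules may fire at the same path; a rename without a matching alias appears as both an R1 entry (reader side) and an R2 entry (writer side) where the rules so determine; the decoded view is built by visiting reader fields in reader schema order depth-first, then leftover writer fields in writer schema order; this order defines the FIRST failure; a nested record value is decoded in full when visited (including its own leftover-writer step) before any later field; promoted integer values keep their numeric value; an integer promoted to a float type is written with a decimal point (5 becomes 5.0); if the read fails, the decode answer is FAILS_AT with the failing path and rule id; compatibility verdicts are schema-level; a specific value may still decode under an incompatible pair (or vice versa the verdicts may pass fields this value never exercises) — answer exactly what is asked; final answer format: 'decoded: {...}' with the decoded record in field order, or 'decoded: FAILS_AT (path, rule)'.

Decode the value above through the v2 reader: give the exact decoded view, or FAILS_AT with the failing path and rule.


the writer's type comes first in each Profile pair
migrating the Profile value to v2:
  status := null (absent, optional -> null)
  read fails at height under R1 (no fill)
  => FAILS_AT (height, R1)
the rest of the Profile diff is inert for this question:
  field score in record Profile: type float32 changed to bool -> shifts the Profile verdicts, not this decode
  field zip in record Profile: tag 12 changed to 37 -> triggers nothing under the printed rules; the Profile answer is the same either way
  enum Role (field status in record Profile): symbol MID removed -> shifts the Profile verdicts, not this decode

decoded: FAILS_AT (height, R1)


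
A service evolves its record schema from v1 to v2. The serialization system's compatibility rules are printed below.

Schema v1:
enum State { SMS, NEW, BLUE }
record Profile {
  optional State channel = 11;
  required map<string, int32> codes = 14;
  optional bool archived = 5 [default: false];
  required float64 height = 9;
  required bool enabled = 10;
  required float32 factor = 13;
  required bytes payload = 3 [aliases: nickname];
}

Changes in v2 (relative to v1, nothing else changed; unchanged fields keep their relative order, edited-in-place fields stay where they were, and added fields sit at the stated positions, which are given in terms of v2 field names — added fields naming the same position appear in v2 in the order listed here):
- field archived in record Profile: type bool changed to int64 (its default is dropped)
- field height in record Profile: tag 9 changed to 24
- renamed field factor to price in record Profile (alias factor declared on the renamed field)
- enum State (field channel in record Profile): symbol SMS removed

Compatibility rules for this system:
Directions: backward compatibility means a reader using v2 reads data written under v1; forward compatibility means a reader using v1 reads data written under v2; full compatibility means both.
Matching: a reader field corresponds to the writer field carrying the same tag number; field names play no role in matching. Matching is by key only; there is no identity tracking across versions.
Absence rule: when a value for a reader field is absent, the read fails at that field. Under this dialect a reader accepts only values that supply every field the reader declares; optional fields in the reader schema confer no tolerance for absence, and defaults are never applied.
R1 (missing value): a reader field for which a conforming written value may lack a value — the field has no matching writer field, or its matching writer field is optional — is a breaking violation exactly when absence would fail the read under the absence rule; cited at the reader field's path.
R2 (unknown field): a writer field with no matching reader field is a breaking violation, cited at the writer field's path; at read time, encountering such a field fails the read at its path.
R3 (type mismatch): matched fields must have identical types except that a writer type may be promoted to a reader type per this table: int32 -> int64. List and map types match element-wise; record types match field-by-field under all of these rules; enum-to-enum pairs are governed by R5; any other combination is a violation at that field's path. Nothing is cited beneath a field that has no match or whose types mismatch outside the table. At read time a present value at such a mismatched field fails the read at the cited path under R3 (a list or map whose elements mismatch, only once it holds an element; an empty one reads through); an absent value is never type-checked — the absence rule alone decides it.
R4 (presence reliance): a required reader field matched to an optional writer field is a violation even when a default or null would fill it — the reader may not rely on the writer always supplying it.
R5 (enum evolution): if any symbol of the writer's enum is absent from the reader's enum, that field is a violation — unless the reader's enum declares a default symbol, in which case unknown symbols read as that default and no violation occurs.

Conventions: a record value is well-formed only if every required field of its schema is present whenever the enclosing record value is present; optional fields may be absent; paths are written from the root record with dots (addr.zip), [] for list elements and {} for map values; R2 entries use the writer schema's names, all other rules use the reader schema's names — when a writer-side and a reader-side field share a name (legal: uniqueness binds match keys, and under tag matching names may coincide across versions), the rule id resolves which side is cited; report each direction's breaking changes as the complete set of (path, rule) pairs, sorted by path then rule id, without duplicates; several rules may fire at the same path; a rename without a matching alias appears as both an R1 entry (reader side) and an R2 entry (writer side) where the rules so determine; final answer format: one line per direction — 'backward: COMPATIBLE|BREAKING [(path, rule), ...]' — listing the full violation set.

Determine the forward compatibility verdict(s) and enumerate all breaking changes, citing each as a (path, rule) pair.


the writer's type comes first in each Profile pair
forward analysis of Profile with v1 as reader and v2 as writer:
  State -> State, writer optional: channel aligns to channel
  map<string, int32> -> map<string, int32>, writer required: codes aligns to codes
  int64 -> bool, writer optional: archived aligns to archived
  no writer field matches reader height
  bool -> bool, writer required: enabled aligns to enabled
  float32 -> float32, writer required: factor aligns to price
  bytes -> bytes, writer required: payload aligns to payload
  leftover writer field: height
  rule R1 violated at archived
  rule R3 violated at archived
  rule R1 violated at channel
  rule R1 violated at height
  rule R2 violated at height
  => 5 violation(s): forward is BREAKING for Profile
ruling out the remaining Profile differences:
  renamed field factor to price in record Profile (alias factor declared on the renamed field) -> inert for the asked Profile verdict: nothing fires
  enum State (field channel in record Profile): symbol SMS removed -> matters only for Profile's backward compatibility — outside the asked direction

forward: BREAKING [(archived, R1), (archived, R3), (channel, R1), (height, R1), (height, R2)]


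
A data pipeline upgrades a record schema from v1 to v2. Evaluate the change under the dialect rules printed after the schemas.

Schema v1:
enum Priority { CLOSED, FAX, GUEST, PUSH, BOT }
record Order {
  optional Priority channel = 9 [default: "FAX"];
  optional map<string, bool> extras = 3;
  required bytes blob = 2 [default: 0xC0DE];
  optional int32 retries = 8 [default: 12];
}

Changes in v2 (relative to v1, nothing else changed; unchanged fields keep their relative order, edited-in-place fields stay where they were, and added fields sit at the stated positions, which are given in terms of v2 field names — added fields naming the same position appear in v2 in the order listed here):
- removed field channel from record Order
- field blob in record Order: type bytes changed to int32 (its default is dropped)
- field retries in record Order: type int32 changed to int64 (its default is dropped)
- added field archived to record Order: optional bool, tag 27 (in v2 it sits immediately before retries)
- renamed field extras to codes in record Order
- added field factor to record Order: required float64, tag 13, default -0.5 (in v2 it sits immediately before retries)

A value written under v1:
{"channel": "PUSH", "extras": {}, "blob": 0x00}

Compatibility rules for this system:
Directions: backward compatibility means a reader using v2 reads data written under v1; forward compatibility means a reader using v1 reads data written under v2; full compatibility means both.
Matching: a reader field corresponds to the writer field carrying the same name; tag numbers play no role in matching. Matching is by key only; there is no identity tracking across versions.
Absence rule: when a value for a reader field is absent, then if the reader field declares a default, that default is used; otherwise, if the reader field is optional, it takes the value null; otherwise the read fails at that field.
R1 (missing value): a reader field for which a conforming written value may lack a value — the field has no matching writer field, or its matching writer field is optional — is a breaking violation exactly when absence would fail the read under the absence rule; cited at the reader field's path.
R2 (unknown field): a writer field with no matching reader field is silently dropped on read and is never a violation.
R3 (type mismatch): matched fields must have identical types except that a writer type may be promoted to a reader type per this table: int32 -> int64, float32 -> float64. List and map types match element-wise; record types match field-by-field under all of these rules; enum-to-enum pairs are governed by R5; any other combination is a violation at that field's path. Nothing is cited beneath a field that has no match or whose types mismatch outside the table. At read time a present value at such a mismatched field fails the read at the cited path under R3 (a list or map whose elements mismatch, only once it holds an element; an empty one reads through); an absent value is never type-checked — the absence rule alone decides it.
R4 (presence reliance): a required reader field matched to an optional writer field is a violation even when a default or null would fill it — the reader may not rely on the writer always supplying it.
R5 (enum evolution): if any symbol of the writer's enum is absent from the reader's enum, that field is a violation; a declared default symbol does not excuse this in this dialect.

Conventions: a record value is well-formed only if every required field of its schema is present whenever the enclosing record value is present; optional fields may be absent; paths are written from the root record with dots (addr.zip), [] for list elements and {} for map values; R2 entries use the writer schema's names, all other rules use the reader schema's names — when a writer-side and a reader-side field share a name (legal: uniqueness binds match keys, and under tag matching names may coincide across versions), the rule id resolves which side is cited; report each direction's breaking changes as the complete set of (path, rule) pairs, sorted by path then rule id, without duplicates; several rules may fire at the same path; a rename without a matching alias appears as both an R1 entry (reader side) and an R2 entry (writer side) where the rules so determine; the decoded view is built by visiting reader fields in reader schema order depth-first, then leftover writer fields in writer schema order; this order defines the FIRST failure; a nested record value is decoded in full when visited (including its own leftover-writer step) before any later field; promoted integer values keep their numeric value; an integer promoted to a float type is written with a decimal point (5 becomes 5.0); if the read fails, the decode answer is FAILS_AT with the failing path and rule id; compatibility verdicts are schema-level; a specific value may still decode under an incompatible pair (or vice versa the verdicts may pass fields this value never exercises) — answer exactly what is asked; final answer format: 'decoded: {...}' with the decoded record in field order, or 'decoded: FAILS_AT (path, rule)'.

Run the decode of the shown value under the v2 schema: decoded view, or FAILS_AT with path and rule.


arrows below run writer -> reader for Order
decode (reader v2):
  codes := null (not supplied -> null)
  read fails at blob under R3
  => FAILS_AT (blob, R3)
diffs on Order not affecting the asked answer:
  removed field channel from record Order -> triggers nothing under the printed rules; the Order answer is the same either way
  field retries in record Order: type int32 changed to int64 (its default is dropped) -> a verdict-level change on Order — the shown value reads the same
  added field factor to record Order: required float64, tag 13, default -0.5 (in v2 it sits immediately before retries) -> triggers nothing under the printed rules; the Order answer is the same either way
  renamed field extras to codes in record Order -> triggers nothing under the printed rules; the Order answer is the same either way
  added field archived to record Order: optional bool, tag 27 (in v2 it sits immediately before retries) -> triggers nothing under the printed rules; the Order answer is the same either way

decoded: FAILS_AT (blob, R3)
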